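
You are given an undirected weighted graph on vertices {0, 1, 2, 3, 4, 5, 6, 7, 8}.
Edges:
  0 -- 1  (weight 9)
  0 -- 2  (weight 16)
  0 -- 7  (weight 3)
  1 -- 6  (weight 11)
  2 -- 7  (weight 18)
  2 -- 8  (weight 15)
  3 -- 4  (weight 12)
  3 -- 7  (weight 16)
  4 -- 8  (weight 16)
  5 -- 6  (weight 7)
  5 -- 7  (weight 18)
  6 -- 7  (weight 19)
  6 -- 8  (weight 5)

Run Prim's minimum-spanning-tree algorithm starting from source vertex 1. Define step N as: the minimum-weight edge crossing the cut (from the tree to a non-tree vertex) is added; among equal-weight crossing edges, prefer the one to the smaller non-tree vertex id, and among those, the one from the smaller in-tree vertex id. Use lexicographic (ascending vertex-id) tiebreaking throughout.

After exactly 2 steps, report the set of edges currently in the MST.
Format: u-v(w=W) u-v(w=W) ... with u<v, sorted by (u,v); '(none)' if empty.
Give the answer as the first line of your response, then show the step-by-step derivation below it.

0-1(w=9) 0-7(w=3)

step 1: add edge 0-1 (w=9); MST = {0-1(w=9)}
step 2: add edge 0-7 (w=3); MST = {0-1(w=9) 0-7(w=3)}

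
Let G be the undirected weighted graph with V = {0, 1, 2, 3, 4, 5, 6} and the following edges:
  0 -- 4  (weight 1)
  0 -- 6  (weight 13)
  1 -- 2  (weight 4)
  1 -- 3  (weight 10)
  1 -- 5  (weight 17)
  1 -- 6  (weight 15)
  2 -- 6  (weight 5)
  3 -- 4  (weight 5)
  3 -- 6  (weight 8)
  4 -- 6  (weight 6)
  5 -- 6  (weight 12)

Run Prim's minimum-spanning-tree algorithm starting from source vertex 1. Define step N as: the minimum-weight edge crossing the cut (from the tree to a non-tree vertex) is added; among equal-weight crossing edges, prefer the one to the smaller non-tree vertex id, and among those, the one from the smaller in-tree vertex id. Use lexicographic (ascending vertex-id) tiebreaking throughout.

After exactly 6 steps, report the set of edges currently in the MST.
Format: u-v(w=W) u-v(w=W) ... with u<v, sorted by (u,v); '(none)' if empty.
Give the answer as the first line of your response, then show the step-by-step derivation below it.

0-4(w=1) 1-2(w=4) 2-6(w=5) 3-4(w=5) 4-6(w=6) 5-6(w=12)

step 1: add edge 1-2 (w=4); MST = {1-2(w=4)}
step 2: add edge 2-6 (w=5); MST = {1-2(w=4) 2-6(w=5)}
step 3: add edge 4-6 (w=6); MST = {1-2(w=4) 2-6(w=5) 4-6(w=6)}
step 4: add edge 0-4 (w=1); MST = {0-4(w=1) 1-2(w=4) 2-6(w=5) 4-6(w=6)}
step 5: add edge 3-4 (w=5); MST = {0-4(w=1) 1-2(w=4) 2-6(w=5) 3-4(w=5) 4-6(w=6)}
step 6: add edge 5-6 (w=12); MST = {0-4(w=1) 1-2(w=4) 2-6(w=5) 3-4(w=5) 4-6(w=6) 5-6(w=12)}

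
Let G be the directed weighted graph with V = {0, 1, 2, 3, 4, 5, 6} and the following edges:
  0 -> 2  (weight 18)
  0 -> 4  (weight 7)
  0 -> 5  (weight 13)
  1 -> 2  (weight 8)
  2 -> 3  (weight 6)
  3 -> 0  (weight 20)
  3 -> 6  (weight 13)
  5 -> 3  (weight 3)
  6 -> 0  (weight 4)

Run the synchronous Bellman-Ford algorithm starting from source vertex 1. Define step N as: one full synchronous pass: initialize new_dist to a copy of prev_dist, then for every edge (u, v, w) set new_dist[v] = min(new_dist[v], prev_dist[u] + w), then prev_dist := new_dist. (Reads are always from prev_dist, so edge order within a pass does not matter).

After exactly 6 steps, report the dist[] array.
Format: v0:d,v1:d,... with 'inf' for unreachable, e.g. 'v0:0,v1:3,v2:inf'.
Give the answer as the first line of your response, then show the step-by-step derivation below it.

v0:31,v1:0,v2:8,v3:14,v4:38,v5:44,v6:27

step 1: dist = v0:inf,v1:0,v2:8,v3:inf,v4:inf,v5:inf,v6:inf
step 2: dist = v0:inf,v1:0,v2:8,v3:14,v4:inf,v5:inf,v6:inf
step 3: dist = v0:34,v1:0,v2:8,v3:14,v4:inf,v5:inf,v6:27
step 4: dist = v0:31,v1:0,v2:8,v3:14,v4:41,v5:47,v6:27
step 5: dist = v0:31,v1:0,v2:8,v3:14,v4:38,v5:44,v6:27
step 6: dist = v0:31,v1:0,v2:8,v3:14,v4:38,v5:44,v6:27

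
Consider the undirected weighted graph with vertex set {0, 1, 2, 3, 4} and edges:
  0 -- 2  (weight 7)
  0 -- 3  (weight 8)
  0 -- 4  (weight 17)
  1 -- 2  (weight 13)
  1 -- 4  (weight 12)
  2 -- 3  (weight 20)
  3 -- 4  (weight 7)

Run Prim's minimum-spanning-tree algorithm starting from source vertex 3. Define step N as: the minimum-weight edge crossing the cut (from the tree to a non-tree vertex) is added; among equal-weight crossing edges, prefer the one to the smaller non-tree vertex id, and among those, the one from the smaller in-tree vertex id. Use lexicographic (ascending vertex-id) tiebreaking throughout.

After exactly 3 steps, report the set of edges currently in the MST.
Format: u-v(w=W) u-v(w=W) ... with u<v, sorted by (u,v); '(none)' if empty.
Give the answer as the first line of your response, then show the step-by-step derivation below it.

0-2(w=7) 0-3(w=8) 3-4(w=7)

step 1: add edge 3-4 (w=7); MST = {3-4(w=7)}
step 2: add edge 0-3 (w=8); MST = {0-3(w=8) 3-4(w=7)}
step 3: add edge 0-2 (w=7); MST = {0-2(w=7) 0-3(w=8) 3-4(w=7)}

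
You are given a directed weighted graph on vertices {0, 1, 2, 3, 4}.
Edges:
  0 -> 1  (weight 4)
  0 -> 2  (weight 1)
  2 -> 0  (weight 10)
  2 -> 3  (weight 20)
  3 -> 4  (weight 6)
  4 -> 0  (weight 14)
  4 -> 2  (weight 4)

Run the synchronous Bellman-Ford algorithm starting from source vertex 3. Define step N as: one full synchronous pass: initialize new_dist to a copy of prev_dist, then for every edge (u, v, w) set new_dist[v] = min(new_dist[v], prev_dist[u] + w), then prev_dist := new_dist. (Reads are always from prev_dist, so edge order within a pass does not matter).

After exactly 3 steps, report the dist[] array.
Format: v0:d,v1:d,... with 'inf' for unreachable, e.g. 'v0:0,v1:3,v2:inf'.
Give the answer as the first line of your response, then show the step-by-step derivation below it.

v0:20,v1:24,v2:10,v3:0,v4:6

step 1: dist = v0:inf,v1:inf,v2:inf,v3:0,v4:6
step 2: dist = v0:20,v1:inf,v2:10,v3:0,v4:6
step 3: dist = v0:20,v1:24,v2:10,v3:0,v4:6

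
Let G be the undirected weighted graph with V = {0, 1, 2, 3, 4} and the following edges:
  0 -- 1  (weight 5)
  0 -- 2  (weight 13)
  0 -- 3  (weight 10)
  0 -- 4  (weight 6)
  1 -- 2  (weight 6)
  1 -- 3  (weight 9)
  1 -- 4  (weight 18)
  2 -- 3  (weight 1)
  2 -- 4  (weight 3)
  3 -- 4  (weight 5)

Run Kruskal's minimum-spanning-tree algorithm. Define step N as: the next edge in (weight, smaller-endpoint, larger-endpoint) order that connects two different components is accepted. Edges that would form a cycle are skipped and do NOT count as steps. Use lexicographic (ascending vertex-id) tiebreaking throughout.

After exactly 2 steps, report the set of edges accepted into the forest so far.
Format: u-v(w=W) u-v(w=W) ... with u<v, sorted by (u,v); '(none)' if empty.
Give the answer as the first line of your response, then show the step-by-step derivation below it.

2-3(w=1) 2-4(w=3)

step 1: add edge 2-3 (w=1); MST = {2-3(w=1)}
step 2: add edge 2-4 (w=3); MST = {2-3(w=1) 2-4(w=3)}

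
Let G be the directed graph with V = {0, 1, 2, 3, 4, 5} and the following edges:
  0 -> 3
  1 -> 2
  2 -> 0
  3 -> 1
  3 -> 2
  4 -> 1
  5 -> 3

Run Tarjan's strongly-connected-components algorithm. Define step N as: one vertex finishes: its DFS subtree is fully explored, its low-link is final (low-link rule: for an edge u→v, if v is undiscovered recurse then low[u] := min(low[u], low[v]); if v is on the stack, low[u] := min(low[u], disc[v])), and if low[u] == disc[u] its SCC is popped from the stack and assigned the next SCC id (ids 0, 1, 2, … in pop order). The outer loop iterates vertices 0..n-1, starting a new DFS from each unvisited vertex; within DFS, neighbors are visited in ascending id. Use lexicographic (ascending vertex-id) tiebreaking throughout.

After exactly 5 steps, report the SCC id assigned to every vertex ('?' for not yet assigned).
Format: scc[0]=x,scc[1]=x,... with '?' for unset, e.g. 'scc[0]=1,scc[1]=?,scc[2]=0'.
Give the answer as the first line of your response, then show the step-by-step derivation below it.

scc[0]=0,scc[1]=0,scc[2]=0,scc[3]=0,scc[4]=1,scc[5]=?

step 1: low=(low[0]=0,low[1]=2,low[2]=0,low[3]=1,low[4]=?,low[5]=?); scc=(scc[0]=?,scc[1]=?,scc[2]=?,scc[3]=?,scc[4]=?,scc[5]=?)
step 2: low=(low[0]=0,low[1]=0,low[2]=0,low[3]=1,low[4]=?,low[5]=?); scc=(scc[0]=?,scc[1]=?,scc[2]=?,scc[3]=?,scc[4]=?,scc[5]=?)
step 3: low=(low[0]=0,low[1]=0,low[2]=0,low[3]=0,low[4]=?,low[5]=?); scc=(scc[0]=?,scc[1]=?,scc[2]=?,scc[3]=?,scc[4]=?,scc[5]=?)
step 4: low=(low[0]=0,low[1]=0,low[2]=0,low[3]=0,low[4]=?,low[5]=?); scc=(scc[0]=0,scc[1]=0,scc[2]=0,scc[3]=0,scc[4]=?,scc[5]=?)
step 5: low=(low[0]=0,low[1]=0,low[2]=0,low[3]=0,low[4]=4,low[5]=?); scc=(scc[0]=0,scc[1]=0,scc[2]=0,scc[3]=0,scc[4]=1,scc[5]=?)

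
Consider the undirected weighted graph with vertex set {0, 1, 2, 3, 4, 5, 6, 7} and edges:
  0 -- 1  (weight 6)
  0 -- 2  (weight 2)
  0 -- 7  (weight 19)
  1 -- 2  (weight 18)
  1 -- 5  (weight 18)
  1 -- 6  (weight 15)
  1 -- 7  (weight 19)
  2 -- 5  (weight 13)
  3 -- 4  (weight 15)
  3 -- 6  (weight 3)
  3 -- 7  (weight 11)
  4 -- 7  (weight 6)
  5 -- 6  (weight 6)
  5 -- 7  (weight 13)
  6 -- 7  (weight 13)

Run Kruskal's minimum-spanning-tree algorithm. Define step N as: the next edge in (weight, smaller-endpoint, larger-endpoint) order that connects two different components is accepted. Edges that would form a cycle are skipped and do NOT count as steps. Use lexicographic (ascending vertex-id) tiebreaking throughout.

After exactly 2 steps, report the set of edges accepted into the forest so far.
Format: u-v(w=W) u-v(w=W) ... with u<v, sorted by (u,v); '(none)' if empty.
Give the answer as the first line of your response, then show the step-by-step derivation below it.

0-2(w=2) 3-6(w=3)

step 1: add edge 0-2 (w=2); MST = {0-2(w=2)}
step 2: add edge 3-6 (w=3); MST = {0-2(w=2) 3-6(w=3)}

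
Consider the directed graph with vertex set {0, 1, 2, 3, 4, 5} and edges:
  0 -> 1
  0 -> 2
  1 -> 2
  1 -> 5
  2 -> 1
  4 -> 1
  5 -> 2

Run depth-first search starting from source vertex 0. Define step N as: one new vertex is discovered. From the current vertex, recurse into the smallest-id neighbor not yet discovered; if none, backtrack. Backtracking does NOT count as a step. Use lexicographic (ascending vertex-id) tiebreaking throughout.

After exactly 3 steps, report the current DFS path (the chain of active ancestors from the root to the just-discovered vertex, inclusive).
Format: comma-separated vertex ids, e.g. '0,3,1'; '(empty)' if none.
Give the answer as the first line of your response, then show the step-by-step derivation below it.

0,1,2

step 1: discover 0; path=0; order=0
step 2: discover 1; path=0>1; order=0,1
step 3: discover 2; path=0>1>2; order=0,1,2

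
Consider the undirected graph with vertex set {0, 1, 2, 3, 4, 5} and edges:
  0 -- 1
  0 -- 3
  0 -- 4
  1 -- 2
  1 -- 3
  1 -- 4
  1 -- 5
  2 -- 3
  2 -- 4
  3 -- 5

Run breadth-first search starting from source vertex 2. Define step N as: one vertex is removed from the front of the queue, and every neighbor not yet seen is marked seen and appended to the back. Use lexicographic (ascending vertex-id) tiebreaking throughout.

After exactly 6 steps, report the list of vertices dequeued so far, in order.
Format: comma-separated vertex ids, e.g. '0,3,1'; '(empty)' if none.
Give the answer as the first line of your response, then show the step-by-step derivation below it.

2,1,3,4,0,5

step 1: dequeue 2; queue=[1,3,4]; order=2
step 2: dequeue 1; queue=[3,4,0,5]; order=2,1
step 3: dequeue 3; queue=[4,0,5]; order=2,1,3
step 4: dequeue 4; queue=[0,5]; order=2,1,3,4
step 5: dequeue 0; queue=[5]; order=2,1,3,4,0
step 6: dequeue 5; queue=[(empty)]; order=2,1,3,4,0,5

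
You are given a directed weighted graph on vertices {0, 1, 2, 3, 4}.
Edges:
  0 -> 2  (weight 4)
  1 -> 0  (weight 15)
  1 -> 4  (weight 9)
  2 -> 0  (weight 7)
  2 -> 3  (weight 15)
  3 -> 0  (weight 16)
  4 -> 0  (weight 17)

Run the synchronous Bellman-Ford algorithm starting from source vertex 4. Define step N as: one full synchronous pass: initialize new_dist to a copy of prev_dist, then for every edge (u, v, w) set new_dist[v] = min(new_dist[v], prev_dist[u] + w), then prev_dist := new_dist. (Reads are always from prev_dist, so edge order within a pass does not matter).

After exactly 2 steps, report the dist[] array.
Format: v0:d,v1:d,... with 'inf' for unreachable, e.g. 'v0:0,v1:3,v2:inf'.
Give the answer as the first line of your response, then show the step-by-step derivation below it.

v0:17,v1:inf,v2:21,v3:inf,v4:0

step 1: dist = v0:17,v1:inf,v2:inf,v3:inf,v4:0
step 2: dist = v0:17,v1:inf,v2:21,v3:inf,v4:0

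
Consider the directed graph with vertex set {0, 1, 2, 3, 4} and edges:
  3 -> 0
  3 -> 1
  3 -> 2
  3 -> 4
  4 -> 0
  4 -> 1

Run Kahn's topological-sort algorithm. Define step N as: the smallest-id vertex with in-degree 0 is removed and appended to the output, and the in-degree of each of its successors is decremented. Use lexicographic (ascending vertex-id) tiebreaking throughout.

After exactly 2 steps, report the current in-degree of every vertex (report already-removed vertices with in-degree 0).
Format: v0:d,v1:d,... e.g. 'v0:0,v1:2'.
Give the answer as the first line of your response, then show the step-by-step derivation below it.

v0:1,v1:1,v2:0,v3:0,v4:0

step 1: output 3; order=[3]; indeg=(1,1,0,0,0)
step 2: output 2; order=[3,2]; indeg=(1,1,0,0,0)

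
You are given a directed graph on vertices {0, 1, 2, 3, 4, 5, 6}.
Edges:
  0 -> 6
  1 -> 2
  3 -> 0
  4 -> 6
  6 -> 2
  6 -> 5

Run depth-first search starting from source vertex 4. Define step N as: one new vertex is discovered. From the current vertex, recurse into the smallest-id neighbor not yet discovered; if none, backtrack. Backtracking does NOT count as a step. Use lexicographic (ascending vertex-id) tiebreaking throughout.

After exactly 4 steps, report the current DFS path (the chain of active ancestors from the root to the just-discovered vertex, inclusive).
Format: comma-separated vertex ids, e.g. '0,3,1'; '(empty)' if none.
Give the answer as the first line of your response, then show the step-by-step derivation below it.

4,6,5

step 1: discover 4; path=4; order=4
step 2: discover 6; path=4>6; order=4,6
step 3: discover 2; path=4>6>2; order=4,6,2
step 4: discover 5; path=4>6>5; order=4,6,2,5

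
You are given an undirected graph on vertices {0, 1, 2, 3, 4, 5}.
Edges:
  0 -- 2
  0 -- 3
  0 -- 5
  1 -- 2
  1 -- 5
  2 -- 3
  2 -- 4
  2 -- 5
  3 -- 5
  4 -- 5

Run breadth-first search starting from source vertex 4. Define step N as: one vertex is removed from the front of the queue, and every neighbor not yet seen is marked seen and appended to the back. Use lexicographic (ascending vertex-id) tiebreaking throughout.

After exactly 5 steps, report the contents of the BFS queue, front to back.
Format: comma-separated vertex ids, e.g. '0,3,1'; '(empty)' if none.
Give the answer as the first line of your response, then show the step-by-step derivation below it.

3

step 1: dequeue 4; queue=[2,5]; order=4
step 2: dequeue 2; queue=[5,0,1,3]; order=4,2
step 3: dequeue 5; queue=[0,1,3]; order=4,2,5
step 4: dequeue 0; queue=[1,3]; order=4,2,5,0
step 5: dequeue 1; queue=[3]; order=4,2,5,0,1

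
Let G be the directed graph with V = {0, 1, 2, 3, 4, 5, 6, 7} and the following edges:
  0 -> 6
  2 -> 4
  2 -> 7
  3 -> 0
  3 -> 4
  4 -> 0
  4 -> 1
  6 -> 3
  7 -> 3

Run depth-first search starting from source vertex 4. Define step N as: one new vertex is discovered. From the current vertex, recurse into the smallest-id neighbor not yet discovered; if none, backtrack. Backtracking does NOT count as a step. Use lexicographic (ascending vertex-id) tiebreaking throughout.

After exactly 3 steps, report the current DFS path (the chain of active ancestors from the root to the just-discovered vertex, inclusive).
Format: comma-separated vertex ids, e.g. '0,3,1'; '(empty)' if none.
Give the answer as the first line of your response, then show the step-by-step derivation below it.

4,0,6

step 1: discover 4; path=4; order=4
step 2: discover 0; path=4>0; order=4,0
step 3: discover 6; path=4>0>6; order=4,0,6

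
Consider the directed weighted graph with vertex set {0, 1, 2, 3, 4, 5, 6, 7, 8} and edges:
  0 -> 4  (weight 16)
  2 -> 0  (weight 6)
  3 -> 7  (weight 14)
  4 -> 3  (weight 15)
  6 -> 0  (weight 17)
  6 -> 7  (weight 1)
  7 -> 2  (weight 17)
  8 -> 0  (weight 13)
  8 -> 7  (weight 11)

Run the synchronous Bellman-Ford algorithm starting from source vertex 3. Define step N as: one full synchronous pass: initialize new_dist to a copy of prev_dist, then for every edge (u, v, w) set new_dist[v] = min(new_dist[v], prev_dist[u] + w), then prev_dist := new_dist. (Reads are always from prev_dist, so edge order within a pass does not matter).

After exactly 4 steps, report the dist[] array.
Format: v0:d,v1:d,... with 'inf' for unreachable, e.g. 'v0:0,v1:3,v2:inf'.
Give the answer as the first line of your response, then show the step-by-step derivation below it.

v0:37,v1:inf,v2:31,v3:0,v4:53,v5:inf,v6:inf,v7:14,v8:inf

step 1: dist = v0:inf,v1:inf,v2:inf,v3:0,v4:inf,v5:inf,v6:inf,v7:14,v8:inf
step 2: dist = v0:inf,v1:inf,v2:31,v3:0,v4:inf,v5:inf,v6:inf,v7:14,v8:inf
step 3: dist = v0:37,v1:inf,v2:31,v3:0,v4:inf,v5:inf,v6:inf,v7:14,v8:inf
step 4: dist = v0:37,v1:inf,v2:31,v3:0,v4:53,v5:inf,v6:inf,v7:14,v8:inf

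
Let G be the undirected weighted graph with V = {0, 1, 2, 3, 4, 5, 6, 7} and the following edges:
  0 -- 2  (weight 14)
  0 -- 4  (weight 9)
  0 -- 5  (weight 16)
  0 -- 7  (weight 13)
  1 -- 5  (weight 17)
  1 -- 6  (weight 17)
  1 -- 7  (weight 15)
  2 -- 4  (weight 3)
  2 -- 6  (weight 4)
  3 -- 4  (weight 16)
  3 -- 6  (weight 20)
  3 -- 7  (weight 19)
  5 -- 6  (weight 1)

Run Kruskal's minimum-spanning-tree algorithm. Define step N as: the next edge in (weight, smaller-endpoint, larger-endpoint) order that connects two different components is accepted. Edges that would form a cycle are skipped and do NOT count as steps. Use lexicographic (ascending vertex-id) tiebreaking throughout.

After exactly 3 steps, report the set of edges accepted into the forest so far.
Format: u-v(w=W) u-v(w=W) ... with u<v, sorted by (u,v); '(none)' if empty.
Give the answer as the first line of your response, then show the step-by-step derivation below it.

2-4(w=3) 2-6(w=4) 5-6(w=1)

step 1: add edge 5-6 (w=1); MST = {5-6(w=1)}
step 2: add edge 2-4 (w=3); MST = {2-4(w=3) 5-6(w=1)}
step 3: add edge 2-6 (w=4); MST = {2-4(w=3) 2-6(w=4) 5-6(w=1)}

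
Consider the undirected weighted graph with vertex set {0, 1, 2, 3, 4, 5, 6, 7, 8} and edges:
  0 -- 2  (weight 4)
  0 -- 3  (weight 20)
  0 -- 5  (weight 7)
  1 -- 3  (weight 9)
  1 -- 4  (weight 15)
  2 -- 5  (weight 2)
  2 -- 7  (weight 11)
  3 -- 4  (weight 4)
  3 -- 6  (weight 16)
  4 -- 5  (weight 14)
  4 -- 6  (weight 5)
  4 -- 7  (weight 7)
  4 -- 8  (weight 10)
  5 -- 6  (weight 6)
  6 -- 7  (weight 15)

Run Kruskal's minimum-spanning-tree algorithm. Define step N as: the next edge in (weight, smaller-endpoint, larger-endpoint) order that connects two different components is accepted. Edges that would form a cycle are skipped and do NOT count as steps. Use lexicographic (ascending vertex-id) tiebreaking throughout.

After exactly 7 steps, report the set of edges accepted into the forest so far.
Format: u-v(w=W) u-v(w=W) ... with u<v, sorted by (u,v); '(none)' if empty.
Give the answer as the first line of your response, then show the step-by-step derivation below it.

0-2(w=4) 1-3(w=9) 2-5(w=2) 3-4(w=4) 4-6(w=5) 4-7(w=7) 5-6(w=6)

step 1: add edge 2-5 (w=2); MST = {2-5(w=2)}
step 2: add edge 0-2 (w=4); MST = {0-2(w=4) 2-5(w=2)}
step 3: add edge 3-4 (w=4); MST = {0-2(w=4) 2-5(w=2) 3-4(w=4)}
step 4: add edge 4-6 (w=5); MST = {0-2(w=4) 2-5(w=2) 3-4(w=4) 4-6(w=5)}
step 5: add edge 5-6 (w=6); MST = {0-2(w=4) 2-5(w=2) 3-4(w=4) 4-6(w=5) 5-6(w=6)}
step 6: add edge 4-7 (w=7); MST = {0-2(w=4) 2-5(w=2) 3-4(w=4) 4-6(w=5) 4-7(w=7) 5-6(w=6)}
step 7: add edge 1-3 (w=9); MST = {0-2(w=4) 1-3(w=9) 2-5(w=2) 3-4(w=4) 4-6(w=5) 4-7(w=7) 5-6(w=6)}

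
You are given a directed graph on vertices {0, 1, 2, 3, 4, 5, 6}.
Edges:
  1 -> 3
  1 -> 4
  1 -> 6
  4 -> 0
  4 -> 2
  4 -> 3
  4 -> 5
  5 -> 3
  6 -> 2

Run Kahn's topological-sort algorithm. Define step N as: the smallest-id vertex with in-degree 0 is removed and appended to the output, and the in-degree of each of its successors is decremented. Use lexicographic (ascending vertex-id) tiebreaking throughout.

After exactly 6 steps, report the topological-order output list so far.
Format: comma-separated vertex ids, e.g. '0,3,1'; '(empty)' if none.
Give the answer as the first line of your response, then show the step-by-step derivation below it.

1,4,0,5,3,6

step 1: output 1; order=[1]; indeg=(1,0,2,2,0,1,0)
step 2: output 4; order=[1,4]; indeg=(0,0,1,1,0,0,0)
step 3: output 0; order=[1,4,0]; indeg=(0,0,1,1,0,0,0)
step 4: output 5; order=[1,4,0,5]; indeg=(0,0,1,0,0,0,0)
step 5: output 3; order=[1,4,0,5,3]; indeg=(0,0,1,0,0,0,0)
step 6: output 6; order=[1,4,0,5,3,6]; indeg=(0,0,0,0,0,0,0)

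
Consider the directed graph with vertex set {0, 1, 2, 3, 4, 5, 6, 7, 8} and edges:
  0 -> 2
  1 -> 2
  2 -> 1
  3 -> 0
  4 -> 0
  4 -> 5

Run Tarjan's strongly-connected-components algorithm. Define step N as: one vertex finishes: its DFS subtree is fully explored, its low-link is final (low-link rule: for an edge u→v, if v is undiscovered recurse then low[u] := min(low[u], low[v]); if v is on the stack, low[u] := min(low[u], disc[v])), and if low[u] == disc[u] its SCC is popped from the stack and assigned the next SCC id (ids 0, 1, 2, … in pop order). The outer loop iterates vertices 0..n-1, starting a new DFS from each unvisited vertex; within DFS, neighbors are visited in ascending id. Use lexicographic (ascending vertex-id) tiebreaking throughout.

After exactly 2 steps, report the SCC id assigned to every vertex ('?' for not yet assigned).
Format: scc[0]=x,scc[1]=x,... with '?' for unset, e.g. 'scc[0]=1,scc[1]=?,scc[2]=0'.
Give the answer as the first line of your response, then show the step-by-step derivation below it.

scc[0]=?,scc[1]=0,scc[2]=0,scc[3]=?,scc[4]=?,scc[5]=?,scc[6]=?,scc[7]=?,scc[8]=?

step 1: low=(low[0]=0,low[1]=1,low[2]=1,low[3]=?,low[4]=?,low[5]=?,low[6]=?,low[7]=?,low[8]=?); scc=(scc[0]=?,scc[1]=?,scc[2]=?,scc[3]=?,scc[4]=?,scc[5]=?,scc[6]=?,scc[7]=?,scc[8]=?)
step 2: low=(low[0]=0,low[1]=1,low[2]=1,low[3]=?,low[4]=?,low[5]=?,low[6]=?,low[7]=?,low[8]=?); scc=(scc[0]=?,scc[1]=0,scc[2]=0,scc[3]=?,scc[4]=?,scc[5]=?,scc[6]=?,scc[7]=?,scc[8]=?)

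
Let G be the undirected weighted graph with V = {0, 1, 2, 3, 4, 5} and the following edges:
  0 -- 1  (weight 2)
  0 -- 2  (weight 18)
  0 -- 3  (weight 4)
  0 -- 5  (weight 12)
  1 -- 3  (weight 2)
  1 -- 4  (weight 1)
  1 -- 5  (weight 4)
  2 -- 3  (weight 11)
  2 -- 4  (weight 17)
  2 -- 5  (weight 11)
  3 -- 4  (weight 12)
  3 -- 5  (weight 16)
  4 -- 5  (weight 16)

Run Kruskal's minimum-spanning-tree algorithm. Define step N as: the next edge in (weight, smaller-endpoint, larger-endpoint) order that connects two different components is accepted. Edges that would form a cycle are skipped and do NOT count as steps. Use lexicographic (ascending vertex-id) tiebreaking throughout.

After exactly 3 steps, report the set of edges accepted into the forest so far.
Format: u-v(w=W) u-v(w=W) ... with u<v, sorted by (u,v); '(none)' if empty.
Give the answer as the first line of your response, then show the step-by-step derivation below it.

0-1(w=2) 1-3(w=2) 1-4(w=1)

step 1: add edge 1-4 (w=1); MST = {1-4(w=1)}
step 2: add edge 0-1 (w=2); MST = {0-1(w=2) 1-4(w=1)}
step 3: add edge 1-3 (w=2); MST = {0-1(w=2) 1-3(w=2) 1-4(w=1)}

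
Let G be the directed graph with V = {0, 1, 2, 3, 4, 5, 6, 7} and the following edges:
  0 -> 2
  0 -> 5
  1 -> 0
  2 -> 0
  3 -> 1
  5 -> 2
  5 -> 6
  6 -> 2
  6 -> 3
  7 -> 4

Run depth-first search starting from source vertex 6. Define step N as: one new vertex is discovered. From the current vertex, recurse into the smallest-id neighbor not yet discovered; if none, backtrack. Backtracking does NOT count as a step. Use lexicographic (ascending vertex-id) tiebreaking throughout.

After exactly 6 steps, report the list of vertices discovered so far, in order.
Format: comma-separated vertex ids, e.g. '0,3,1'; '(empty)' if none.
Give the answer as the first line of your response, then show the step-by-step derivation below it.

6,2,0,5,3,1

step 1: discover 6; path=6; order=6
step 2: discover 2; path=6>2; order=6,2
step 3: discover 0; path=6>2>0; order=6,2,0
step 4: discover 5; path=6>2>0>5; order=6,2,0,5
step 5: discover 3; path=6>3; order=6,2,0,5,3
step 6: discover 1; path=6>3>1; order=6,2,0,5,3,1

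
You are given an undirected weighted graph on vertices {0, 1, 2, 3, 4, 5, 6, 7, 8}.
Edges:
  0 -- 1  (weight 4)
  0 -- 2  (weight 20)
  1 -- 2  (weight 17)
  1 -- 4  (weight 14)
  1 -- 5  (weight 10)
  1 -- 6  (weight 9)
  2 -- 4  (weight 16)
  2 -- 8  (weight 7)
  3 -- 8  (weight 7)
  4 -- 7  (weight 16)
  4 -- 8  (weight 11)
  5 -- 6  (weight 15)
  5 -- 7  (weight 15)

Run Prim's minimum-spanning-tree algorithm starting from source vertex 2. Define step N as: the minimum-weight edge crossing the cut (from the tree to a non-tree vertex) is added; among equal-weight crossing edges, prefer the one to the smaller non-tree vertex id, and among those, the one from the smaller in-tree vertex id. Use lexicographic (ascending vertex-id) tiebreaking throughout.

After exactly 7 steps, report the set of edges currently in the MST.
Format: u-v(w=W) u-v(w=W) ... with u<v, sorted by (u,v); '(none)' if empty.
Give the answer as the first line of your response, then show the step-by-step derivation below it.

0-1(w=4) 1-4(w=14) 1-5(w=10) 1-6(w=9) 2-8(w=7) 3-8(w=7) 4-8(w=11)

step 1: add edge 2-8 (w=7); MST = {2-8(w=7)}
step 2: add edge 3-8 (w=7); MST = {2-8(w=7) 3-8(w=7)}
step 3: add edge 4-8 (w=11); MST = {2-8(w=7) 3-8(w=7) 4-8(w=11)}
step 4: add edge 1-4 (w=14); MST = {1-4(w=14) 2-8(w=7) 3-8(w=7) 4-8(w=11)}
step 5: add edge 0-1 (w=4); MST = {0-1(w=4) 1-4(w=14) 2-8(w=7) 3-8(w=7) 4-8(w=11)}
step 6: add edge 1-6 (w=9); MST = {0-1(w=4) 1-4(w=14) 1-6(w=9) 2-8(w=7) 3-8(w=7) 4-8(w=11)}
step 7: add edge 1-5 (w=10); MST = {0-1(w=4) 1-4(w=14) 1-5(w=10) 1-6(w=9) 2-8(w=7) 3-8(w=7) 4-8(w=11)}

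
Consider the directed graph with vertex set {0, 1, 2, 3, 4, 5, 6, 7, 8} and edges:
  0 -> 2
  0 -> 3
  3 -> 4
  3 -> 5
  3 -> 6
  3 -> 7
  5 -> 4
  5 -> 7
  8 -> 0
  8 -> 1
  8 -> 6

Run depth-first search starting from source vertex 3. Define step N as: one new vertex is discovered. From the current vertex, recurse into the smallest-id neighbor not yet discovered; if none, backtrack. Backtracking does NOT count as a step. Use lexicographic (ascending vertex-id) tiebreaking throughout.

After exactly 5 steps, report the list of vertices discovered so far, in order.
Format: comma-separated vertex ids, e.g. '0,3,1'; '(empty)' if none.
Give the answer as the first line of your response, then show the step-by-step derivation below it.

3,4,5,7,6

step 1: discover 3; path=3; order=3
step 2: discover 4; path=3>4; order=3,4
step 3: discover 5; path=3>5; order=3,4,5
step 4: discover 7; path=3>5>7; order=3,4,5,7
step 5: discover 6; path=3>6; order=3,4,5,7,6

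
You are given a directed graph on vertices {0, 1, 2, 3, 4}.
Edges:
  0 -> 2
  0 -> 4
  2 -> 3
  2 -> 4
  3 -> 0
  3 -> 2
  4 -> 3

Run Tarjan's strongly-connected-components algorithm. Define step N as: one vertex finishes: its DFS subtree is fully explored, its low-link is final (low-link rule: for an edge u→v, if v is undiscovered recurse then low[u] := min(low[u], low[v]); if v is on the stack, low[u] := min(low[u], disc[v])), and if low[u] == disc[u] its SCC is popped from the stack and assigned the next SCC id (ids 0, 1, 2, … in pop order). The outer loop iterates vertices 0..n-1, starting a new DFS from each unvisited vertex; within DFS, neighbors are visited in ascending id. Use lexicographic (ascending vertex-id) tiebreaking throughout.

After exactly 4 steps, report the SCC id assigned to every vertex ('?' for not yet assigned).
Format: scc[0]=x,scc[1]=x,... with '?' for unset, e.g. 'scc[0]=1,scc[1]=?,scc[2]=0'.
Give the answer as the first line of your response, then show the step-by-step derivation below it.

scc[0]=0,scc[1]=?,scc[2]=0,scc[3]=0,scc[4]=0

step 1: low=(low[0]=0,low[1]=?,low[2]=1,low[3]=0,low[4]=?); scc=(scc[0]=?,scc[1]=?,scc[2]=?,scc[3]=?,scc[4]=?)
step 2: low=(low[0]=0,low[1]=?,low[2]=0,low[3]=0,low[4]=2); scc=(scc[0]=?,scc[1]=?,scc[2]=?,scc[3]=?,scc[4]=?)
step 3: low=(low[0]=0,low[1]=?,low[2]=0,low[3]=0,low[4]=2); scc=(scc[0]=?,scc[1]=?,scc[2]=?,scc[3]=?,scc[4]=?)
step 4: low=(low[0]=0,low[1]=?,low[2]=0,low[3]=0,low[4]=2); scc=(scc[0]=0,scc[1]=?,scc[2]=0,scc[3]=0,scc[4]=0)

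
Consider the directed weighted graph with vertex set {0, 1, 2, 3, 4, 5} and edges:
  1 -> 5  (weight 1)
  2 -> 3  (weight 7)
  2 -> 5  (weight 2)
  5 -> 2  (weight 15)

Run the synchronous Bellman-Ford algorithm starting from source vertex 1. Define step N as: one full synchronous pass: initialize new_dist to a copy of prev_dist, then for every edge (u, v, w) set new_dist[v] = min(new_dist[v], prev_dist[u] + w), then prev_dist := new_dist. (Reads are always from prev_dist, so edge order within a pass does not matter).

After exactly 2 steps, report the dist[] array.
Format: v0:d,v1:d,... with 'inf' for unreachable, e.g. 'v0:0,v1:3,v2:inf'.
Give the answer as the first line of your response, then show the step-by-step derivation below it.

v0:inf,v1:0,v2:16,v3:inf,v4:inf,v5:1

step 1: dist = v0:inf,v1:0,v2:inf,v3:inf,v4:inf,v5:1
step 2: dist = v0:inf,v1:0,v2:16,v3:inf,v4:inf,v5:1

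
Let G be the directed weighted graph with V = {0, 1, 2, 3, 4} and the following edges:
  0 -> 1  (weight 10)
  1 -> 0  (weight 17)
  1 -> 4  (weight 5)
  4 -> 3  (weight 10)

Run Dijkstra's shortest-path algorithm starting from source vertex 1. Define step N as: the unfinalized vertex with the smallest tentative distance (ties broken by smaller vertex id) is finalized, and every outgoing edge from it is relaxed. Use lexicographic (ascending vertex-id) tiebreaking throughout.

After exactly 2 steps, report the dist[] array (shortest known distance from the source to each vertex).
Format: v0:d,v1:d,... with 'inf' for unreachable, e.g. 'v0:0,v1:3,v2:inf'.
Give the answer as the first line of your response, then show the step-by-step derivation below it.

v0:17,v1:0,v2:inf,v3:15,v4:5

step 1: dist = v0:17,v1:0,v2:inf,v3:inf,v4:5
step 2: dist = v0:17,v1:0,v2:inf,v3:15,v4:5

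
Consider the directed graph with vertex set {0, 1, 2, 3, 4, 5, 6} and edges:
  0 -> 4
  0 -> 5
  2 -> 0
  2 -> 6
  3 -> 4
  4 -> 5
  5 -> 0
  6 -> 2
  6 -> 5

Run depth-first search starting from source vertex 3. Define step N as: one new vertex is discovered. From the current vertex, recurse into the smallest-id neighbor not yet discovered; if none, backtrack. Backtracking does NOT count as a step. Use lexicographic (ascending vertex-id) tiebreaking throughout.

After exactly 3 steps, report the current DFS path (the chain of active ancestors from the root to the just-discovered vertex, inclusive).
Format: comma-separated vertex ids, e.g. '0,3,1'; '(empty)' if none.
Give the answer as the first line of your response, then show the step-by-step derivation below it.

3,4,5

step 1: discover 3; path=3; order=3
step 2: discover 4; path=3>4; order=3,4
step 3: discover 5; path=3>4>5; order=3,4,5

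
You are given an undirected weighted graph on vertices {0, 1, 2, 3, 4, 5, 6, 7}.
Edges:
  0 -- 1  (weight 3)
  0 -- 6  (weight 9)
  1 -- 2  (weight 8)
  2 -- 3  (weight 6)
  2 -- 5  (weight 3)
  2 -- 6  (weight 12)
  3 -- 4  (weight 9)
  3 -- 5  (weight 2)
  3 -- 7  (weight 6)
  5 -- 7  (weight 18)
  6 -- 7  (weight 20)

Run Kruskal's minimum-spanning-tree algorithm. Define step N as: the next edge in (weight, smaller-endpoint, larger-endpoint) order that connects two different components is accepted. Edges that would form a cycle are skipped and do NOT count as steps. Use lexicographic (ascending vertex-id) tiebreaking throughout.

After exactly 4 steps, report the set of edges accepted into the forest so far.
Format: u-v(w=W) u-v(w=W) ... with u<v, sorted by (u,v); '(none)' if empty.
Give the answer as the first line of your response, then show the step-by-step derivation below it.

0-1(w=3) 2-5(w=3) 3-5(w=2) 3-7(w=6)

step 1: add edge 3-5 (w=2); MST = {3-5(w=2)}
step 2: add edge 0-1 (w=3); MST = {0-1(w=3) 3-5(w=2)}
step 3: add edge 2-5 (w=3); MST = {0-1(w=3) 2-5(w=3) 3-5(w=2)}
step 4: add edge 3-7 (w=6); MST = {0-1(w=3) 2-5(w=3) 3-5(w=2) 3-7(w=6)}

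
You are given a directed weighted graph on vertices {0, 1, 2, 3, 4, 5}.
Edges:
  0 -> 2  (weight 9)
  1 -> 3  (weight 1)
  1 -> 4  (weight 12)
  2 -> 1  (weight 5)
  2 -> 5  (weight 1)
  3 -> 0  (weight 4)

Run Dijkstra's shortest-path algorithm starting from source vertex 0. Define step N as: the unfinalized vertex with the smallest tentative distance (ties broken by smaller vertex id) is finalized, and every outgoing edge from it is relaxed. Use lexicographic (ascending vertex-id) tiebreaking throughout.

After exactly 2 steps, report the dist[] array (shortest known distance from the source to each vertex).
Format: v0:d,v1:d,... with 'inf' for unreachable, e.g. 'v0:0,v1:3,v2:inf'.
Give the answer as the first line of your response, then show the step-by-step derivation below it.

v0:0,v1:14,v2:9,v3:inf,v4:inf,v5:10

step 1: dist = v0:0,v1:inf,v2:9,v3:inf,v4:inf,v5:inf
step 2: dist = v0:0,v1:14,v2:9,v3:inf,v4:inf,v5:10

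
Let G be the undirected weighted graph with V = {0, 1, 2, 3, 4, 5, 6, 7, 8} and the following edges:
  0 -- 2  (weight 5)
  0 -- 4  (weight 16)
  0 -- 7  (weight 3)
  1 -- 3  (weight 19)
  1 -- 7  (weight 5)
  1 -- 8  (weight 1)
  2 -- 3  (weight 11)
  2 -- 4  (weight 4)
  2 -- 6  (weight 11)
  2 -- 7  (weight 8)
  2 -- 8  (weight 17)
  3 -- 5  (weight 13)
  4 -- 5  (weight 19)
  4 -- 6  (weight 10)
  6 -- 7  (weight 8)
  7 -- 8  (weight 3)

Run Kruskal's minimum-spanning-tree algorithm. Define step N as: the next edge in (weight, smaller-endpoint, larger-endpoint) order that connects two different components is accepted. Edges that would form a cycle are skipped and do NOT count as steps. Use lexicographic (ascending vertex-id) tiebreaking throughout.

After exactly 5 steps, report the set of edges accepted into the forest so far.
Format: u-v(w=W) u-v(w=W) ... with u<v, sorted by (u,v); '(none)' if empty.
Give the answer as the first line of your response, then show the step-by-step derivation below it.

0-2(w=5) 0-7(w=3) 1-8(w=1) 2-4(w=4) 7-8(w=3)

step 1: add edge 1-8 (w=1); MST = {1-8(w=1)}
step 2: add edge 0-7 (w=3); MST = {0-7(w=3) 1-8(w=1)}
step 3: add edge 7-8 (w=3); MST = {0-7(w=3) 1-8(w=1) 7-8(w=3)}
step 4: add edge 2-4 (w=4); MST = {0-7(w=3) 1-8(w=1) 2-4(w=4) 7-8(w=3)}
step 5: add edge 0-2 (w=5); MST = {0-2(w=5) 0-7(w=3) 1-8(w=1) 2-4(w=4) 7-8(w=3)}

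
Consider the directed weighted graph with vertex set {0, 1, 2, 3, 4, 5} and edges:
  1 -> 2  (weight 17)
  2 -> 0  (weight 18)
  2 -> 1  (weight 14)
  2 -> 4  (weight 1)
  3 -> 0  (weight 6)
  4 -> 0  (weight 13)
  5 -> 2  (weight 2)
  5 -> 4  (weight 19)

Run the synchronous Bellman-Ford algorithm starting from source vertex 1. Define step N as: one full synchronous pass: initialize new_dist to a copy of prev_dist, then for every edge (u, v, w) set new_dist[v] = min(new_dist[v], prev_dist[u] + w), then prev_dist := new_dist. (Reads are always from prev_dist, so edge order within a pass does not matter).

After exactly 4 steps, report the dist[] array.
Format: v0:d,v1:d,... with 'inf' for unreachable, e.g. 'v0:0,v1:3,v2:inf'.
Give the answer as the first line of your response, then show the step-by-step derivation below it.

v0:31,v1:0,v2:17,v3:inf,v4:18,v5:inf

step 1: dist = v0:inf,v1:0,v2:17,v3:inf,v4:inf,v5:inf
step 2: dist = v0:35,v1:0,v2:17,v3:inf,v4:18,v5:inf
step 3: dist = v0:31,v1:0,v2:17,v3:inf,v4:18,v5:inf
step 4: dist = v0:31,v1:0,v2:17,v3:inf,v4:18,v5:inf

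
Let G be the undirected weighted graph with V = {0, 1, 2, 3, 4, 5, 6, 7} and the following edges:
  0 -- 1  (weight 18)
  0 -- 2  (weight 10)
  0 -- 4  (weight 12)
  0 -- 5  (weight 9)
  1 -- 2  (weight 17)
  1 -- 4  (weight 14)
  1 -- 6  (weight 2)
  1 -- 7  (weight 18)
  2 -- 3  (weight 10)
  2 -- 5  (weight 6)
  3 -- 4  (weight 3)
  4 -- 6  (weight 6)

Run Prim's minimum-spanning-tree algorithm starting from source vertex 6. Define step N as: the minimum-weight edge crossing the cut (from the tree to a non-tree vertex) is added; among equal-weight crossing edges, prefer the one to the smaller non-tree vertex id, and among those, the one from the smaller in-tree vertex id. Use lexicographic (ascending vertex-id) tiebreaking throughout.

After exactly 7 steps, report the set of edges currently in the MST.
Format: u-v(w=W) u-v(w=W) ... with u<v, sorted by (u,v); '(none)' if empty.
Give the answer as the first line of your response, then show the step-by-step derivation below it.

0-5(w=9) 1-6(w=2) 1-7(w=18) 2-3(w=10) 2-5(w=6) 3-4(w=3) 4-6(w=6)

step 1: add edge 1-6 (w=2); MST = {1-6(w=2)}
step 2: add edge 4-6 (w=6); MST = {1-6(w=2) 4-6(w=6)}
step 3: add edge 3-4 (w=3); MST = {1-6(w=2) 3-4(w=3) 4-6(w=6)}
step 4: add edge 2-3 (w=10); MST = {1-6(w=2) 2-3(w=10) 3-4(w=3) 4-6(w=6)}
step 5: add edge 2-5 (w=6); MST = {1-6(w=2) 2-3(w=10) 2-5(w=6) 3-4(w=3) 4-6(w=6)}
step 6: add edge 0-5 (w=9); MST = {0-5(w=9) 1-6(w=2) 2-3(w=10) 2-5(w=6) 3-4(w=3) 4-6(w=6)}
step 7: add edge 1-7 (w=18); MST = {0-5(w=9) 1-6(w=2) 1-7(w=18) 2-3(w=10) 2-5(w=6) 3-4(w=3) 4-6(w=6)}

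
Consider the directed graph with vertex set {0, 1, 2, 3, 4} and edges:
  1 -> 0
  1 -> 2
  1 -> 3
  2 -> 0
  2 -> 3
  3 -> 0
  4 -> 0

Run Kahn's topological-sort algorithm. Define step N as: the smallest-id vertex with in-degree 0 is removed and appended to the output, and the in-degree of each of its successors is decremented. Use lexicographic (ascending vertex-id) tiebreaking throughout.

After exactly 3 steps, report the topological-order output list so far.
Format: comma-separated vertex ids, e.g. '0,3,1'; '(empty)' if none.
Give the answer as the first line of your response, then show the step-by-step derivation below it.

1,2,3

step 1: output 1; order=[1]; indeg=(3,0,0,1,0)
step 2: output 2; order=[1,2]; indeg=(2,0,0,0,0)
step 3: output 3; order=[1,2,3]; indeg=(1,0,0,0,0)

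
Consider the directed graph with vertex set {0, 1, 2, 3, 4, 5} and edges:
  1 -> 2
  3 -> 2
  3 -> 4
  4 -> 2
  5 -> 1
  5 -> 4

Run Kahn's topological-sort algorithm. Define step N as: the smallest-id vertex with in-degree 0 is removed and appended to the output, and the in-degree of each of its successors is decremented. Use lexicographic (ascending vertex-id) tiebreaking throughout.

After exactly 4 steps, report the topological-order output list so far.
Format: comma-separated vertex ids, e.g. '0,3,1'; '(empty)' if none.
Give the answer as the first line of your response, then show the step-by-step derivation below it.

0,3,5,1

step 1: output 0; order=[0]; indeg=(0,1,3,0,2,0)
step 2: output 3; order=[0,3]; indeg=(0,1,2,0,1,0)
step 3: output 5; order=[0,3,5]; indeg=(0,0,2,0,0,0)
step 4: output 1; order=[0,3,5,1]; indeg=(0,0,1,0,0,0)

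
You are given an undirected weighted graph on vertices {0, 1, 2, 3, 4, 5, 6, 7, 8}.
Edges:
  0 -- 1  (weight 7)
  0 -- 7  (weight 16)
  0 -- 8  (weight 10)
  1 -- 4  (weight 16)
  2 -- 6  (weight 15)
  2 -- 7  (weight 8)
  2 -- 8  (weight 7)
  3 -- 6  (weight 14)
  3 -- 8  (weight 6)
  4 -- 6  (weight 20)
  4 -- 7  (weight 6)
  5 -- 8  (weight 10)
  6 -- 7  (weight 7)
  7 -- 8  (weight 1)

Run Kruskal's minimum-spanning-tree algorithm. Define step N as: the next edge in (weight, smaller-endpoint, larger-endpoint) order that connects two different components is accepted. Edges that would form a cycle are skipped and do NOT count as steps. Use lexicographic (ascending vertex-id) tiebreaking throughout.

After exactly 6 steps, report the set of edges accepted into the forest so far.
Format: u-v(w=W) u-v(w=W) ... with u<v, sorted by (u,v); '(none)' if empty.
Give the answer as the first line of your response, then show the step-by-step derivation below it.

0-1(w=7) 2-8(w=7) 3-8(w=6) 4-7(w=6) 6-7(w=7) 7-8(w=1)

step 1: add edge 7-8 (w=1); MST = {7-8(w=1)}
step 2: add edge 3-8 (w=6); MST = {3-8(w=6) 7-8(w=1)}
step 3: add edge 4-7 (w=6); MST = {3-8(w=6) 4-7(w=6) 7-8(w=1)}
step 4: add edge 0-1 (w=7); MST = {0-1(w=7) 3-8(w=6) 4-7(w=6) 7-8(w=1)}
step 5: add edge 2-8 (w=7); MST = {0-1(w=7) 2-8(w=7) 3-8(w=6) 4-7(w=6) 7-8(w=1)}
step 6: add edge 6-7 (w=7); MST = {0-1(w=7) 2-8(w=7) 3-8(w=6) 4-7(w=6) 6-7(w=7) 7-8(w=1)}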